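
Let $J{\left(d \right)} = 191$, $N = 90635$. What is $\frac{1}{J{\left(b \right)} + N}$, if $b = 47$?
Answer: $\frac{1}{90826} \approx 1.101 \cdot 10^{-5}$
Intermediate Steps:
$\frac{1}{J{\left(b \right)} + N} = \frac{1}{191 + 90635} = \frac{1}{90826}$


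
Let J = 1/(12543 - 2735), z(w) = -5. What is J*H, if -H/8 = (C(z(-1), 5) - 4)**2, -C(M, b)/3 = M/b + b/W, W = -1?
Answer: -98/613 ≈ -0.15987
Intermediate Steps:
C(M, b) = 3*b - 3*M/b (C(M, b) = -3*(M/b + b/(-1)) = -3*(M/b + b*(-1)) = -3*(M/b - b) = -3*(-b + M/b) = 3*b - 3*M/b)
J = 1/9808 ≈ 0.00010196
H = -1568 (H = -8*((3*5 - 3*(-5)/5) - 4)**2 = -8*((15 - 3*(-5)*1/5) - 4)**2 = -8*((15 + 3) - 4)**2 = -8*(18 - 4)**2 = -8*14**2 = -8*196 = -1568)
J*H = (1/9808)*(-1568) = -98/613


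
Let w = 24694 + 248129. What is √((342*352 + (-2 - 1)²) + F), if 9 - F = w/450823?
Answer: √24470545318282929/450823 ≈ 346.99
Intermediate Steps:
w = 272823
F = 3784584/450823 (F = 9 - 272823/450823 = 3784584/450823 ≈ 8.3948)
√((342*352 + (-2 - 1)²) + F) = √((342*352 + (-2 - 1)²) + 3784584/450823) = √((120384 + (-3)²) + 3784584/450823) = √((120384 + 9) + 3784584/450823) = √(120393 + 3784584/450823) = √(54279718023/450823) = √24470545318282929/450823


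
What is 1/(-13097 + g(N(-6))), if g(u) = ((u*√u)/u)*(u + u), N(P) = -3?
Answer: I/(-13097*I + 6*√3) ≈ -7.6353e-5 + 6.0585e-8*I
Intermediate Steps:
g(u) = 2*u^(3/2) (g(u) = (u^(3/2)/u)*(2*u) = √u*(2*u) = 2*u^(3/2))
1/(-13097 + g(N(-6))) = 1/(-13097 + 2*(-3)^(3/2)) = 1/(-13097 + 2*(-3*I*√3)) = 1/(-13097 - 6*I*√3)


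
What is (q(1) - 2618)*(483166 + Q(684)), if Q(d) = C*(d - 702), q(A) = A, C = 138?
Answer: -1257944794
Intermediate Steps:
Q(d) = -96876 + 138*d (Q(d) = 138*(d - 702) = 138*(-702 + d) = -96876 + 138*d)
(q(1) - 2618)*(483166 + Q(684)) = (1 - 2618)*(483166 + (-96876 + 138*684)) = -2617*(483166 + (-96876 + 94392)) = -2617*(483166 - 2484) = -2617*480682 = -1257944794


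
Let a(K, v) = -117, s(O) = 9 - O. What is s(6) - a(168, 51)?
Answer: 120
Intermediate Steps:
s(6) - a(168, 51) = (9 - 1*6) - 1*(-117) = (9 - 6) + 117 = 3 + 117 = 120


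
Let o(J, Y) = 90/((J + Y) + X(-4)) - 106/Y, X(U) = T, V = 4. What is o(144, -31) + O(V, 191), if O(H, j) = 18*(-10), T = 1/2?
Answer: -1237018/7037 ≈ -175.79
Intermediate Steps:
T = 1/2 ≈ 0.50000
O(H, j) = -180
X(U) = 1/2
o(J, Y) = -106/Y + 90/(1/2 + J + Y) (o(J, Y) = 90/((J + Y) + 1/2) - 106/Y = 90/(1/2 + J + Y) - 106/Y = -106/Y + 90/(1/2 + J + Y))
o(144, -31) + O(V, 191) = 2*(-53 - 106*144 - 16*(-31))/(-31*(1 + 2*144 + 2*(-31))) - 180 = 2*(-1/31)*(-53 - 15264 + 496)/(1 + 288 - 62) - 180 = 2*(-1/31)*(-14821)/227 - 180 = 2*(-1/31)*(1/227)*(-14821) - 180 = 29642/7037 - 180 = -1237018/7037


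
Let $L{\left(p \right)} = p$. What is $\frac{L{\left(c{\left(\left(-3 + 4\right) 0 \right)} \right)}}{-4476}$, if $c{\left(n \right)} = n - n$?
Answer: $0$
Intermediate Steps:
$c{\left(n \right)} = 0$
$\frac{L{\left(c{\left(\left(-3 + 4\right) 0 \right)} \right)}}{-4476} = \frac{0}{-4476} = 0 \left(- \frac{1}{4476}\right) = 0$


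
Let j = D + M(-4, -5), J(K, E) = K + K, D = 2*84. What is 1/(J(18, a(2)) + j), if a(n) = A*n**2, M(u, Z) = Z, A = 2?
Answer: 1/199 ≈ 0.0050251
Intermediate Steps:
D = 168
a(n) = 2*n**2
J(K, E) = 2*K
j = 163 (j = 168 - 5 = 163)
1/(J(18, a(2)) + j) = 1/(2*18 + 163) = 1/(36 + 163) = 1/199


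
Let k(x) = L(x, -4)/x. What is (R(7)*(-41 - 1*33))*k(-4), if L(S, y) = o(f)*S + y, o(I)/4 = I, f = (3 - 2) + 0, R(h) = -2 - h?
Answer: 3330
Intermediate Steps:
f = 1 (f = 1 + 0 = 1)
o(I) = 4*I
L(S, y) = y + 4*S (L(S, y) = (4*1)*S + y = 4*S + y = y + 4*S)
k(x) = (-4 + 4*x)/x
(R(7)*(-41 - 1*33))*k(-4) = ((-2 - 1*7)*(-41 - 1*33))*(4 - 4/(-4)) = ((-2 - 7)*(-41 - 33))*(4 - 4*(-¼)) = (-9*(-74))*(4 + 1) = 666*5 = 3330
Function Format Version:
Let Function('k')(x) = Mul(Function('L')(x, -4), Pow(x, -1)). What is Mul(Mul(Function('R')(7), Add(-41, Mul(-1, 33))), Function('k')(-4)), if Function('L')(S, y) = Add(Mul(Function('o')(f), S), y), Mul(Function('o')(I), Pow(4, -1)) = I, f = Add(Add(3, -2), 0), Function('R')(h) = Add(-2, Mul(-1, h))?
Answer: 3330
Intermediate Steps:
f = 1 (f = Add(1, 0) = 1)
Function('o')(I) = Mul(4, I)
Function('L')(S, y) = Add(y, Mul(4, S)) (Function('L')(S, y) = Add(Mul(Mul(4, 1), S), y) = Add(Mul(4, S), y) = Add(y, Mul(4, S)))
Function('k')(x) = Mul(Pow(x, -1), Add(-4, Mul(4, x))) (Function('k')(x) = Mul(Add(-4, Mul(4, x)), Pow(x, -1)) = Mul(Pow(x, -1), Add(-4, Mul(4, x))))
Mul(Mul(Function('R')(7), Add(-41, Mul(-1, 33))), Function('k')(-4)) = Mul(Mul(Add(-2, Mul(-1, 7)), Add(-41, Mul(-1, 33))), Add(4, Mul(-4, Pow(-4, -1)))) = Mul(Mul(Add(-2, -7), Add(-41, -33)), Add(4, Mul(-4, Rational(-1, 4)))) = Mul(Mul(-9, -74), Add(4, 1)) = Mul(666, 5) = 3330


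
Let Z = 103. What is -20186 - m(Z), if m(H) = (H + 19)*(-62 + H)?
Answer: -25188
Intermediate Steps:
m(H) = (-62 + H)*(19 + H) (m(H) = (19 + H)*(-62 + H) = (-62 + H)*(19 + H))
-20186 - m(Z) = -20186 - (-1178 + 103² - 43*103) = -20186 - (-1178 + 10609 - 4429) = -20186 - 1*5002 = -20186 - 5002 = -25188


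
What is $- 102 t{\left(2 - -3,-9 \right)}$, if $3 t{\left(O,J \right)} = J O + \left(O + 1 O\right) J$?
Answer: $4590$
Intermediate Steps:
$t{\left(O,J \right)} = J O$ ($t{\left(O,J \right)} = \frac{J O + \left(O + 1 O\right) J}{3} = \frac{J O + \left(O + O\right) J}{3} = \frac{J O + 2 O J}{3} = \frac{J O + 2 J O}{3} = \frac{3 J O}{3} = J O$)
$- 102 t{\left(2 - -3,-9 \right)} = - 102 \left(- 9 \left(2 - -3\right)\right) = - 102 \left(- 9 \left(2 + 3\right)\right) = - 102 \left(\left(-9\right) 5\right) = \left(-102\right) \left(-45\right) = 4590$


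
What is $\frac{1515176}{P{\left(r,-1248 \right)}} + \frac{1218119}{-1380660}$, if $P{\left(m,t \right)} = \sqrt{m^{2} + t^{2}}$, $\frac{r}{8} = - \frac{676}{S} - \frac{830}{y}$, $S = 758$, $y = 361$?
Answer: $- \frac{1218119}{1380660} + \frac{25913108143 \sqrt{28484179423090}}{113936717692360} \approx 1212.9$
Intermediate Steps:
$r = - \frac{3492704}{136819}$ ($r = 8 \left(- \frac{676}{758} - \frac{830}{361}\right) = 8 \left(\left(-676\right) \frac{1}{758} - \frac{830}{361}\right) = 8 \left(- \frac{338}{379} - \frac{830}{361}\right) = 8 \left(- \frac{436588}{136819}\right) = - \frac{3492704}{136819} \approx -25.528$)
$\frac{1515176}{P{\left(r,-1248 \right)}} + \frac{1218119}{-1380660} = \frac{1515176}{\sqrt{\left(- \frac{3492704}{136819}\right)^{2} + \left(-1248\right)^{2}}} + \frac{1218119}{-1380660} = \frac{1515176}{\sqrt{\frac{12198981231616}{18719438761} + 1557504}} + 1218119 \left(- \frac{1}{1380660}\right) = \frac{1515176}{\sqrt{\frac{29167799729244160}{18719438761}}} - \frac{1218119}{1380660} = \frac{1515176}{\frac{32}{136819} \sqrt{28484179423090}} - \frac{1218119}{1380660} = 1515176 \frac{136819 \sqrt{28484179423090}}{911493741538880} - \frac{1218119}{1380660} = \frac{25913108143 \sqrt{28484179423090}}{113936717692360} - \frac{1218119}{1380660} = - \frac{1218119}{1380660} + \frac{25913108143 \sqrt{28484179423090}}{113936717692360}$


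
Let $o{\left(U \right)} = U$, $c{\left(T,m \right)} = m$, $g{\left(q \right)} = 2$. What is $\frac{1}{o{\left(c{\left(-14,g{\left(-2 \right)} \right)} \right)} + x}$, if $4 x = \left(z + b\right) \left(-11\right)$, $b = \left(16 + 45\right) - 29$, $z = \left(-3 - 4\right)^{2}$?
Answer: $- \frac{4}{883} \approx -0.00453$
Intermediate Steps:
$z = 49$ ($z = \left(-7\right)^{2} = 49$)
$b = 32$ ($b = 61 - 29 = 32$)
$x = - \frac{891}{4}$ ($x = \frac{\left(49 + 32\right) \left(-11\right)}{4} = \frac{81 \left(-11\right)}{4} = \frac{1}{4} \left(-891\right) = - \frac{891}{4} \approx -222.75$)
$\frac{1}{o{\left(c{\left(-14,g{\left(-2 \right)} \right)} \right)} + x} = \frac{1}{2 - \frac{891}{4}} = \frac{1}{- \frac{883}{4}} = - \frac{4}{883}$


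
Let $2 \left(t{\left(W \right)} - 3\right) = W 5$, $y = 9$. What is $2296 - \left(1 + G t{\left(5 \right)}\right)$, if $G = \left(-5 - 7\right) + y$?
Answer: $\frac{4683}{2} \approx 2341.5$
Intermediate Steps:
$t{\left(W \right)} = 3 + \frac{5 W}{2}$ ($t{\left(W \right)} = 3 + \frac{W 5}{2} = 3 + \frac{5 W}{2}$)
$G = -3$ ($G = \left(-5 - 7\right) + 9 = -12 + 9 = -3$)
$2296 - \left(1 + G t{\left(5 \right)}\right) = 2296 - \left(1 - 3 \left(3 + \frac{5}{2} \cdot 5\right)\right) = 2296 - \left(1 - 3 \left(3 + \frac{25}{2}\right)\right) = 2296 - \left(1 - \frac{93}{2}\right) = 2296 - - \frac{91}{2} = 2296 + \frac{91}{2} = \frac{4683}{2}$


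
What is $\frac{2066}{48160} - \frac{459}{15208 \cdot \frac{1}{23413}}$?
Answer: $- \frac{32345202937}{45776080} \approx -706.6$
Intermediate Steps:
$\frac{2066}{48160} - \frac{459}{15208 \cdot \frac{1}{23413}} = 2066 \cdot \frac{1}{48160} - \frac{459}{15208 \cdot \frac{1}{23413}} = \frac{1033}{24080} - \frac{459}{\frac{15208}{23413}} = \frac{1033}{24080} - \frac{10746567}{15208} = - \frac{32345202937}{45776080}$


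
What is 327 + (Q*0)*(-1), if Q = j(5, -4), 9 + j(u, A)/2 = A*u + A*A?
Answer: 327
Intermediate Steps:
j(u, A) = -18 + 2*A² + 2*A*u (j(u, A) = -18 + 2*(A*u + A*A) = -18 + 2*(A*u + A²) = -18 + 2*(A² + A*u) = -18 + (2*A² + 2*A*u) = -18 + 2*A² + 2*A*u)
Q = -26 (Q = -18 + 2*(-4)² + 2*(-4)*5 = -18 + 2*16 - 40 = -18 + 32 - 40 = -26)
327 + (Q*0)*(-1) = 327 - 26*0*(-1) = 327 + 0*(-1) = 327 + 0 = 327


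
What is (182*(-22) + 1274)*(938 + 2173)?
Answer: -8493030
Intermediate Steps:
(182*(-22) + 1274)*(938 + 2173) = (-4004 + 1274)*3111 = -2730*3111 = -8493030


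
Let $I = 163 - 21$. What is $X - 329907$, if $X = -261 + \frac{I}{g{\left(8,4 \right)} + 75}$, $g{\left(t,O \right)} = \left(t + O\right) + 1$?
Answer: $- \frac{14527321}{44} \approx -3.3017 \cdot 10^{5}$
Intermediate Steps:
$g{\left(t,O \right)} = 1 + O + t$ ($g{\left(t,O \right)} = \left(O + t\right) + 1 = 1 + O + t$)
$I = 142$
$X = - \frac{11413}{44}$ ($X = -261 + \frac{1}{\left(1 + 4 + 8\right) + 75} \cdot 142 = -261 + \frac{1}{13 + 75} \cdot 142 = -261 + \frac{1}{88} \cdot 142 = -261 + \frac{71}{44} = - \frac{11413}{44} \approx -259.39$)
$X - 329907 = - \frac{11413}{44} - 329907 = - \frac{14527321}{44}$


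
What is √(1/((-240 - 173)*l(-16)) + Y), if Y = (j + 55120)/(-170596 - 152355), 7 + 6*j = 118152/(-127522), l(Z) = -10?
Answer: 2*I*√693348748439753454662025930/127565449614645 ≈ 0.41283*I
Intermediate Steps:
j = -505403/382566 (j = -7/6 + (118152/(-127522))/6 = -7/6 + (118152*(-1/127522))/6 = -7/6 + (⅙)*(-59076/63761) = -7/6 - 9846/63761 = -505403/382566 ≈ -1.3211)
Y = -21086532517/123550072266 (Y = (-505403/382566 + 55120)/(-170596 - 152355) = (21086532517/382566)/(-322951) = (21086532517/382566)*(-1/322951) = -21086532517/123550072266 ≈ -0.17067)
√(1/((-240 - 173)*l(-16)) + Y) = √(1/((-240 - 173)*(-10)) - 21086532517/123550072266) = √(1/(-413*(-10)) - 21086532517/123550072266) = √(1/4130 - 21086532517/123550072266) = √(-21740957305736/127565449614645) = 2*I*√693348748439753454662025930/127565449614645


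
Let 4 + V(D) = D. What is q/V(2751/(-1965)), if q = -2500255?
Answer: 12501275/27 ≈ 4.6301e+5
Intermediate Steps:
V(D) = -4 + D
q/V(2751/(-1965)) = -2500255/(-4 + 2751/(-1965)) = -2500255/(-4 + 2751*(-1/1965)) = -2500255/(-4 - 7/5) = -2500255/(-27/5) = -2500255*(-5/27) = 12501275/27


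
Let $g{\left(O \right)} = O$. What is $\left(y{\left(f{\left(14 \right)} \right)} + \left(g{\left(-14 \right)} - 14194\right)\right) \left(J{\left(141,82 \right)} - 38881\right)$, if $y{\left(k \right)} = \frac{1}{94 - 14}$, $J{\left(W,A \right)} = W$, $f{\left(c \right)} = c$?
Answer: $\frac{2201669743}{4} \approx 5.5042 \cdot 10^{8}$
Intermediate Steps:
$y{\left(k \right)} = \frac{1}{80}$
$\left(y{\left(f{\left(14 \right)} \right)} + \left(g{\left(-14 \right)} - 14194\right)\right) \left(J{\left(141,82 \right)} - 38881\right) = \left(\frac{1}{80} - 14208\right) \left(141 - 38881\right) = \left(\frac{1}{80} - 14208\right) \left(-38740\right) = \left(- \frac{1136639}{80}\right) \left(-38740\right) = \frac{2201669743}{4}$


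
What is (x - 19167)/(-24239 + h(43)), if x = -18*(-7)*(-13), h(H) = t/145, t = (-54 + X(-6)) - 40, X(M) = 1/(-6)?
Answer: 3620070/4217699 ≈ 0.85830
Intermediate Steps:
X(M) = -⅙
t = -565/6 (t = (-54 - ⅙) - 40 = -325/6 - 40 = -565/6 ≈ -94.167)
h(H) = -113/174 (h(H) = -565/6/145 = -565/6*1/145 = -113/174)
x = -1638 (x = -(-126)*(-13) = -1*1638 = -1638)
(x - 19167)/(-24239 + h(43)) = (-1638 - 19167)/(-24239 - 113/174) = -20805/(-4217699/174) = -20805*(-174/4217699) = 3620070/4217699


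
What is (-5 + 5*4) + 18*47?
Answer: 861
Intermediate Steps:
(-5 + 5*4) + 18*47 = (-5 + 20) + 846 = 15 + 846 = 861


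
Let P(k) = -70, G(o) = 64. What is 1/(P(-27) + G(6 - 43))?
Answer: -1/6 ≈ -0.16667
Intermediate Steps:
1/(P(-27) + G(6 - 43)) = 1/(-70 + 64) = 1/(-6) = -1/6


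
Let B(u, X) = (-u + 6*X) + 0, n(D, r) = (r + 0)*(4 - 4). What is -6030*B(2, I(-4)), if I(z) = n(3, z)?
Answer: 12060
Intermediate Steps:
n(D, r) = 0 (n(D, r) = r*0 = 0)
I(z) = 0
B(u, X) = -u + 6*X
-6030*B(2, I(-4)) = -6030*(-1*2 + 6*0) = -6030*(-2 + 0) = -6030*(-2) = 12060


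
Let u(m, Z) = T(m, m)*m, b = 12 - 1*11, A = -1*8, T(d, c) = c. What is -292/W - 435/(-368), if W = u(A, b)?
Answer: -311/92 ≈ -3.3804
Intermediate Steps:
A = -8
b = 1 (b = 12 - 11 = 1)
u(m, Z) = m**2 (u(m, Z) = m*m = m**2)
W = 64 (W = (-8)**2 = 64)
-292/W - 435/(-368) = -292/64 - 435/(-368) = -292*1/64 - 435*(-1/368) = -73/16 + 435/368 = -311/92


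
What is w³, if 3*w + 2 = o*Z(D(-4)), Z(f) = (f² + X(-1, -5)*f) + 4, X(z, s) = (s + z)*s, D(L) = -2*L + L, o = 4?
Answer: 6434856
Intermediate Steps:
D(L) = -L
X(z, s) = s*(s + z)
Z(f) = 4 + f² + 30*f (Z(f) = (f² + (-5*(-5 - 1))*f) + 4 = (f² + (-5*(-6))*f) + 4 = (f² + 30*f) + 4 = 4 + f² + 30*f)
w = 186 (w = -⅔ + (4*(4 + (-1*(-4))² + 30*(-1*(-4))))/3 = -⅔ + (4*(4 + 4² + 30*4))/3 = -⅔ + (4*(4 + 16 + 120))/3 = -⅔ + (4*140)/3 = -⅔ + (⅓)*560 = -⅔ + 560/3 = 186)
w³ = 186³ = 6434856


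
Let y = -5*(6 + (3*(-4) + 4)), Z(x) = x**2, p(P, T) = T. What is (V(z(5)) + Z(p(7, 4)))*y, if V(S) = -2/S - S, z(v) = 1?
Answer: 130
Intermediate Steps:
V(S) = -S - 2/S
y = 10 (y = -5*(6 + (-12 + 4)) = -5*(6 - 8) = -5*(-2) = 10)
(V(z(5)) + Z(p(7, 4)))*y = ((-1*1 - 2/1) + 4**2)*10 = ((-1 - 2*1) + 16)*10 = ((-1 - 2) + 16)*10 = (-3 + 16)*10 = 13*10 = 130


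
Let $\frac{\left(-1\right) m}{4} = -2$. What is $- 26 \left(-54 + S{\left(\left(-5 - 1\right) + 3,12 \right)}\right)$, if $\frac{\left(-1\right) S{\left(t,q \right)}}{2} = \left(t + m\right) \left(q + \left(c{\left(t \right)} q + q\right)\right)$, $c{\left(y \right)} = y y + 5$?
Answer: $51324$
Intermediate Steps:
$c{\left(y \right)} = 5 + y^{2}$ ($c{\left(y \right)} = y^{2} + 5 = 5 + y^{2}$)
$m = 8$ ($m = \left(-4\right) \left(-2\right) = 8$)
$S{\left(t,q \right)} = - 2 \left(8 + t\right) \left(2 q + q \left(5 + t^{2}\right)\right)$ ($S{\left(t,q \right)} = - 2 \left(t + 8\right) \left(q + \left(\left(5 + t^{2}\right) q + q\right)\right) = - 2 \left(8 + t\right) \left(q + \left(q \left(5 + t^{2}\right) + q\right)\right) = - 2 \left(8 + t\right) \left(q + \left(q + q \left(5 + t^{2}\right)\right)\right) = - 2 \left(8 + t\right) \left(2 q + q \left(5 + t^{2}\right)\right)$)
$- 26 \left(-54 + S{\left(\left(-5 - 1\right) + 3,12 \right)}\right) = - 26 \left(-54 + 2 \cdot 12 \left(-56 - \left(\left(-5 - 1\right) + 3\right)^{3} - 8 \left(\left(-5 - 1\right) + 3\right)^{2} - 7 \left(\left(-5 - 1\right) + 3\right)\right)\right) = - 26 \left(-54 + 2 \cdot 12 \left(-56 - \left(-6 + 3\right)^{3} - 8 \left(-6 + 3\right)^{2} - 7 \left(-6 + 3\right)\right)\right) = - 26 \left(-54 + 2 \cdot 12 \left(-56 - \left(-3\right)^{3} - 8 \left(-3\right)^{2} - -21\right)\right) = - 26 \left(-54 + 2 \cdot 12 \left(-56 - -27 - 72 + 21\right)\right) = - 26 \left(-54 + 2 \cdot 12 \left(-56 + 27 - 72 + 21\right)\right) = - 26 \left(-54 + 2 \cdot 12 \left(-80\right)\right) = - 26 \left(-54 - 1920\right) = \left(-26\right) \left(-1974\right) = 51324$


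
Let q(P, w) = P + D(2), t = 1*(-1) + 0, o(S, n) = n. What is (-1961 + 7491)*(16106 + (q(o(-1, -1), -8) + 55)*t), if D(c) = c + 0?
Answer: 88756500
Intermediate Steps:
D(c) = c
t = -1 (t = -1 + 0 = -1)
q(P, w) = 2 + P (q(P, w) = P + 2 = 2 + P)
(-1961 + 7491)*(16106 + (q(o(-1, -1), -8) + 55)*t) = (-1961 + 7491)*(16106 + ((2 - 1) + 55)*(-1)) = 5530*(16106 + (1 + 55)*(-1)) = 5530*(16106 + 56*(-1)) = 5530*(16106 - 56) = 5530*16050 = 88756500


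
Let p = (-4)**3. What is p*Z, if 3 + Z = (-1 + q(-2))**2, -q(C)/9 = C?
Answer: -18304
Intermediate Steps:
q(C) = -9*C
p = -64
Z = 286 (Z = -3 + (-1 - 9*(-2))**2 = -3 + (-1 + 18)**2 = -3 + 17**2 = -3 + 289 = 286)
p*Z = -64*286 = -18304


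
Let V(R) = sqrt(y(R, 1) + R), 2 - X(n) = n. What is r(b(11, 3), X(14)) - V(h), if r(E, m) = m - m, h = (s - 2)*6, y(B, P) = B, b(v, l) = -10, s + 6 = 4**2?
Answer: -4*sqrt(6) ≈ -9.7980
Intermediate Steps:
s = 10 (s = -6 + 4**2 = -6 + 16 = 10)
X(n) = 2 - n
h = 48 (h = (10 - 2)*6 = 8*6 = 48)
V(R) = sqrt(2)*sqrt(R) (V(R) = sqrt(R + R) = sqrt(2*R) = sqrt(2)*sqrt(R))
r(E, m) = 0
r(b(11, 3), X(14)) - V(h) = 0 - sqrt(2)*sqrt(48) = 0 - sqrt(2)*4*sqrt(3) = 0 - 4*sqrt(6) = -4*sqrt(6)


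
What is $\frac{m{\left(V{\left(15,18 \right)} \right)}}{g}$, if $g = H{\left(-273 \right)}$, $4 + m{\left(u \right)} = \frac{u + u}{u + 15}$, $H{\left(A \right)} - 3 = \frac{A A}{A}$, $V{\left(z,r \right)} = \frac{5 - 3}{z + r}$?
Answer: $\frac{992}{67095} \approx 0.014785$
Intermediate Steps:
$V{\left(z,r \right)} = \frac{2}{r + z}$
$H{\left(A \right)} = 3 + A$ ($H{\left(A \right)} = 3 + \frac{A A}{A} = 3 + \frac{A^{2}}{A} = 3 + A$)
$m{\left(u \right)} = -4 + \frac{2 u}{15 + u}$ ($m{\left(u \right)} = -4 + \frac{u + u}{u + 15} = -4 + \frac{2 u}{15 + u}$)
$g = -270$ ($g = 3 - 273 = -270$)
$\frac{m{\left(V{\left(15,18 \right)} \right)}}{g} = \frac{2 \frac{1}{15 + \frac{2}{18 + 15}} \left(-30 - \frac{2}{18 + 15}\right)}{-270} = \frac{2 \left(-30 - \frac{2}{33}\right)}{15 + \frac{2}{33}} \left(- \frac{1}{270}\right) = \frac{2 \left(-30 - \frac{2}{33}\right)}{\frac{497}{33}} \left(- \frac{1}{270}\right) = 2 \cdot \frac{33}{497} \left(- \frac{992}{33}\right) \left(- \frac{1}{270}\right) = \left(- \frac{1984}{497}\right) \left(- \frac{1}{270}\right) = \frac{992}{67095}$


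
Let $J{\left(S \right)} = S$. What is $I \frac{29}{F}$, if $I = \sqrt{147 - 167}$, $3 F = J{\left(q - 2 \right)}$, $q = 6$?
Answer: $\frac{87 i \sqrt{5}}{2} \approx 97.269 i$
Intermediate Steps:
$F = \frac{4}{3}$ ($F = \frac{6 - 2}{3} = \frac{1}{3} \cdot 4 = \frac{4}{3} \approx 1.3333$)
$I = 2 i \sqrt{5}$ ($I = \sqrt{-20} = 2 i \sqrt{5} \approx 4.4721 i$)
$I \frac{29}{F} = 2 i \sqrt{5} \frac{29}{\frac{4}{3}} = 2 i \sqrt{5} \cdot 29 \cdot \frac{3}{4} = 2 i \sqrt{5} \cdot \frac{87}{4} = \frac{87 i \sqrt{5}}{2}$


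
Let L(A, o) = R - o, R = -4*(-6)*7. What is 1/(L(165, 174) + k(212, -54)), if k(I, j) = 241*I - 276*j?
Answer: 1/65990 ≈ 1.5154e-5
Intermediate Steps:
k(I, j) = -276*j + 241*I
R = 168 (R = 24*7 = 168)
L(A, o) = 168 - o
1/(L(165, 174) + k(212, -54)) = 1/((168 - 1*174) + (-276*(-54) + 241*212)) = 1/((168 - 174) + (14904 + 51092)) = 1/(-6 + 65996) = 1/65990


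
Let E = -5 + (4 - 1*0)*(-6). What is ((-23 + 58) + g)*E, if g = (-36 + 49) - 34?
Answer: -406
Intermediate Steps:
g = -21 (g = 13 - 34 = -21)
E = -29 (E = -5 + (4 + 0)*(-6) = -5 + 4*(-6) = -5 - 24 = -29)
((-23 + 58) + g)*E = ((-23 + 58) - 21)*(-29) = (35 - 21)*(-29) = 14*(-29) = -406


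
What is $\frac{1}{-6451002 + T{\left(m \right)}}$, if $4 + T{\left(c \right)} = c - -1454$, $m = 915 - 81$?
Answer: $- \frac{1}{6448718} \approx -1.5507 \cdot 10^{-7}$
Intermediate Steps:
$m = 834$ ($m = 915 - 81 = 834$)
$T{\left(c \right)} = 1450 + c$ ($T{\left(c \right)} = -4 + \left(c - -1454\right) = -4 + \left(c + 1454\right) = -4 + \left(1454 + c\right) = 1450 + c$)
$\frac{1}{-6451002 + T{\left(m \right)}} = \frac{1}{-6451002 + \left(1450 + 834\right)} = \frac{1}{-6451002 + 2284} = \frac{1}{-6448718} = - \frac{1}{6448718}$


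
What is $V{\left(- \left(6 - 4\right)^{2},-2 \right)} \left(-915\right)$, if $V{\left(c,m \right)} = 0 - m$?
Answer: $-1830$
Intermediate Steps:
$V{\left(c,m \right)} = - m$
$V{\left(- \left(6 - 4\right)^{2},-2 \right)} \left(-915\right) = \left(-1\right) \left(-2\right) \left(-915\right) = 2 \left(-915\right) = -1830$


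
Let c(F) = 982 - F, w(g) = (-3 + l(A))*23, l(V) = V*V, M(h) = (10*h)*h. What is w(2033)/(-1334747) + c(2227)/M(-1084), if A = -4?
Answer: -1035035491/3136804941664 ≈ -0.00032996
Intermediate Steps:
M(h) = 10*h²
l(V) = V²
w(g) = 299 (w(g) = (-3 + (-4)²)*23 = (-3 + 16)*23 = 13*23 = 299)
w(2033)/(-1334747) + c(2227)/M(-1084) = 299/(-1334747) + (982 - 1*2227)/((10*(-1084)²)) = 299*(-1/1334747) + (982 - 2227)/((10*1175056)) = -299/1334747 - 1245/11750560 = -299/1334747 - 1245*1/11750560 = -299/1334747 - 249/2350112 = -1035035491/3136804941664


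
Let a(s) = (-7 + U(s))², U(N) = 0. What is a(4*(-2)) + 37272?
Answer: 37321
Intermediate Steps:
a(s) = 49 (a(s) = (-7 + 0)² = (-7)² = 49)
a(4*(-2)) + 37272 = 49 + 37272 = 37321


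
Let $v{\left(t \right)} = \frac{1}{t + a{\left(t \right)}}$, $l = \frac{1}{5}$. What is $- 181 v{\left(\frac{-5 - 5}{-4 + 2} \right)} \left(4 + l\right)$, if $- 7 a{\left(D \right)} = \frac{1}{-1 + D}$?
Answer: $- \frac{106428}{695} \approx -153.13$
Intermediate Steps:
$a{\left(D \right)} = - \frac{1}{7 \left(-1 + D\right)}$
$l = \frac{1}{5} \approx 0.2$
$v{\left(t \right)} = \frac{1}{t - \frac{1}{-7 + 7 t}}$
$- 181 v{\left(\frac{-5 - 5}{-4 + 2} \right)} \left(4 + l\right) = - 181 \frac{7 \left(-1 + \frac{-5 - 5}{-4 + 2}\right)}{-1 + 7 \frac{-5 - 5}{-4 + 2} \left(-1 + \frac{-5 - 5}{-4 + 2}\right)} \left(4 + \frac{1}{5}\right) = - 181 \frac{7 \left(-1 - \frac{10}{-2}\right)}{-1 + 7 \left(- \frac{10}{-2}\right) \left(-1 - \frac{10}{-2}\right)} \frac{21}{5} = - 181 \frac{7 \left(-1 - -5\right)}{-1 + 7 \left(\left(-10\right) \left(- \frac{1}{2}\right)\right) \left(-1 - -5\right)} \frac{21}{5} = - 181 \frac{7 \left(-1 + 5\right)}{-1 + 7 \cdot 5 \left(-1 + 5\right)} \frac{21}{5} = - 181 \cdot 7 \frac{1}{-1 + 7 \cdot 5 \cdot 4} \cdot 4 \cdot \frac{21}{5} = - 181 \cdot 7 \frac{1}{-1 + 140} \cdot 4 \cdot \frac{21}{5} = - 181 \cdot 7 \cdot \frac{1}{139} \cdot 4 \cdot \frac{21}{5} = - 181 \cdot \frac{28}{139} \cdot \frac{21}{5} = \left(-181\right) \frac{588}{695} = - \frac{106428}{695}$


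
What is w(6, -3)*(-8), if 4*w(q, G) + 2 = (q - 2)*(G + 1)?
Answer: 20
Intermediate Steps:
w(q, G) = -½ + (1 + G)*(-2 + q)/4 (w(q, G) = -½ + ((q - 2)*(G + 1))/4 = -½ + ((-2 + q)*(1 + G))/4 = -½ + ((1 + G)*(-2 + q))/4 = -½ + (1 + G)*(-2 + q)/4)
w(6, -3)*(-8) = (-1 - ½*(-3) + (¼)*6 + (¼)*(-3)*6)*(-8) = (-1 + 3/2 + 3/2 - 9/2)*(-8) = -5/2*(-8) = 20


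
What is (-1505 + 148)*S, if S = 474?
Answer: -643218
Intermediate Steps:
(-1505 + 148)*S = (-1505 + 148)*474 = -1357*474 = -643218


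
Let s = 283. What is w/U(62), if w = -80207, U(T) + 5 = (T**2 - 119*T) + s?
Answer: 80207/3256 ≈ 24.634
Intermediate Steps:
U(T) = 278 + T**2 - 119*T (U(T) = -5 + ((T**2 - 119*T) + 283) = -5 + (283 + T**2 - 119*T) = 278 + T**2 - 119*T)
w/U(62) = -80207/(278 + 62**2 - 119*62) = -80207/(278 + 3844 - 7378) = -80207/(-3256) = -80207*(-1/3256) = 80207/3256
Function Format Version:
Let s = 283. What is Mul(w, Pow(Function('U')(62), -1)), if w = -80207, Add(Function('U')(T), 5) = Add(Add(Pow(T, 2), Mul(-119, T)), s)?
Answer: Rational(80207, 3256) ≈ 24.634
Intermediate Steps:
Function('U')(T) = Add(278, Pow(T, 2), Mul(-119, T)) (Function('U')(T) = Add(-5, Add(Add(Pow(T, 2), Mul(-119, T)), 283)) = Add(-5, Add(283, Pow(T, 2), Mul(-119, T))) = Add(278, Pow(T, 2), Mul(-119, T)))
Mul(w, Pow(Function('U')(62), -1)) = Mul(-80207, Pow(Add(278, Pow(62, 2), Mul(-119, 62)), -1)) = Mul(-80207, Pow(Add(278, 3844, -7378), -1)) = Mul(-80207, Pow(-3256, -1)) = Mul(-80207, Rational(-1, 3256)) = Rational(80207, 3256)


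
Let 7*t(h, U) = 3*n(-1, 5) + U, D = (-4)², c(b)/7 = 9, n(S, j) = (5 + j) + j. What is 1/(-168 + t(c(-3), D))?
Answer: -7/1115 ≈ -0.0062780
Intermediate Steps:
n(S, j) = 5 + 2*j
c(b) = 63 (c(b) = 7*9 = 63)
D = 16
t(h, U) = 45/7 + U/7 (t(h, U) = (3*(5 + 2*5) + U)/7 = (3*(5 + 10) + U)/7 = (3*15 + U)/7 = (45 + U)/7 = 45/7 + U/7)
1/(-168 + t(c(-3), D)) = 1/(-168 + (45/7 + (⅐)*16)) = 1/(-168 + (45/7 + 16/7)) = 1/(-168 + 61/7) = 1/(-1115/7) = -7/1115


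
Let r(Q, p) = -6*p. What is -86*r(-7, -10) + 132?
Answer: -5028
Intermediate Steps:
-86*r(-7, -10) + 132 = -(-516)*(-10) + 132 = -86*60 + 132 = -5160 + 132 = -5028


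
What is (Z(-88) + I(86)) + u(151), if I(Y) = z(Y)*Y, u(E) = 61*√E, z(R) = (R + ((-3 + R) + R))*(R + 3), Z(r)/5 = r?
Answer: 1951330 + 61*√151 ≈ 1.9521e+6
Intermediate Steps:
Z(r) = 5*r
z(R) = (-3 + 3*R)*(3 + R) (z(R) = (R + (-3 + 2*R))*(3 + R) = (-3 + 3*R)*(3 + R))
I(Y) = Y*(-9 + 3*Y² + 6*Y) (I(Y) = (-9 + 3*Y² + 6*Y)*Y = Y*(-9 + 3*Y² + 6*Y))
(Z(-88) + I(86)) + u(151) = (5*(-88) + 3*86*(-3 + 86² + 2*86)) + 61*√151 = (-440 + 3*86*(-3 + 7396 + 172)) + 61*√151 = (-440 + 3*86*7565) + 61*√151 = (-440 + 1951770) + 61*√151 = 1951330 + 61*√151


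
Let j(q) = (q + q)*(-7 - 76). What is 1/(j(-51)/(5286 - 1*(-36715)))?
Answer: 42001/8466 ≈ 4.9611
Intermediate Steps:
j(q) = -166*q (j(q) = (2*q)*(-83) = -166*q)
1/(j(-51)/(5286 - 1*(-36715))) = 1/((-166*(-51))/(5286 - 1*(-36715))) = 1/(8466/(5286 + 36715)) = 1/(8466/42001) = 42001/8466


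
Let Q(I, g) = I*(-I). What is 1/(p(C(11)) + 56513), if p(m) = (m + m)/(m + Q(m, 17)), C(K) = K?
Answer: 5/282564 ≈ 1.7695e-5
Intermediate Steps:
Q(I, g) = -I**2
p(m) = 2*m/(m - m**2) (p(m) = (m + m)/(m - m**2) = (2*m)/(m - m**2) = 2*m/(m - m**2))
1/(p(C(11)) + 56513) = 1/(-2/(-1 + 11) + 56513) = 1/(-2/10 + 56513) = 1/(-2*1/10 + 56513) = 1/(-1/5 + 56513) = 1/(282564/5) = 5/282564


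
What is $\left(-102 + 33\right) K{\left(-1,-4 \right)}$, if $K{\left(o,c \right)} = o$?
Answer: $69$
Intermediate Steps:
$\left(-102 + 33\right) K{\left(-1,-4 \right)} = \left(-102 + 33\right) \left(-1\right) = \left(-69\right) \left(-1\right) = 69$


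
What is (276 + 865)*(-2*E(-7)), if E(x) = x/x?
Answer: -2282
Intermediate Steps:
E(x) = 1
(276 + 865)*(-2*E(-7)) = (276 + 865)*(-2*1) = 1141*(-2) = -2282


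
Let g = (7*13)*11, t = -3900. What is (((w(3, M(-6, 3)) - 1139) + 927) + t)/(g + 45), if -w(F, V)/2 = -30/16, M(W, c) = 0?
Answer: -16433/4184 ≈ -3.9276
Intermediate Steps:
w(F, V) = 15/4 (w(F, V) = -(-60)/16 = -2*(-15/8) = 15/4)
g = 1001 (g = 91*11 = 1001)
(((w(3, M(-6, 3)) - 1139) + 927) + t)/(g + 45) = (((15/4 - 1139) + 927) - 3900)/(1001 + 45) = ((-4541/4 + 927) - 3900)/1046 = (-833/4 - 3900)*(1/1046) = -16433/4*1/1046 = -16433/4184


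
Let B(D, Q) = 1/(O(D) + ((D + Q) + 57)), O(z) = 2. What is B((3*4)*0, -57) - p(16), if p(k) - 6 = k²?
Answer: -523/2 ≈ -261.50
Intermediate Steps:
p(k) = 6 + k²
B(D, Q) = 1/(59 + D + Q) (B(D, Q) = 1/(2 + ((D + Q) + 57)) = 1/(2 + (57 + D + Q)) = 1/(59 + D + Q))
B((3*4)*0, -57) - p(16) = 1/(59 + (3*4)*0 - 57) - (6 + 16²) = 1/(59 + 12*0 - 57) - (6 + 256) = 1/(59 + 0 - 57) - 1*262 = 1/2 - 262 = ½ - 262 = -523/2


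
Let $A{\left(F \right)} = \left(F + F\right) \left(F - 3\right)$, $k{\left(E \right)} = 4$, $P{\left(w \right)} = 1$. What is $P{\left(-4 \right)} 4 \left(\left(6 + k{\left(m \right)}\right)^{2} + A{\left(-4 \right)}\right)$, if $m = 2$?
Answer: $624$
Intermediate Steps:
$A{\left(F \right)} = 2 F \left(-3 + F\right)$
$P{\left(-4 \right)} 4 \left(\left(6 + k{\left(m \right)}\right)^{2} + A{\left(-4 \right)}\right) = 1 \cdot 4 \left(\left(6 + 4\right)^{2} + 2 \left(-4\right) \left(-3 - 4\right)\right) = 4 \left(10^{2} + 2 \left(-4\right) \left(-7\right)\right) = 4 \left(100 + 56\right) = 4 \cdot 156 = 624$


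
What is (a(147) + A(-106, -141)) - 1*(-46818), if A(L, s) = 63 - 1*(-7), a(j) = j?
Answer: 47035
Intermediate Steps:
A(L, s) = 70 (A(L, s) = 63 + 7 = 70)
(a(147) + A(-106, -141)) - 1*(-46818) = (147 + 70) - 1*(-46818) = 217 + 46818 = 47035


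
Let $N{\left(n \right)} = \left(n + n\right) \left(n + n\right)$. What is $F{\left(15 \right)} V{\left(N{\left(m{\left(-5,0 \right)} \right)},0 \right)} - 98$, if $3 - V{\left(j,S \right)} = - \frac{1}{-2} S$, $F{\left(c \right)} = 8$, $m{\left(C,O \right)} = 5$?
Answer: $-74$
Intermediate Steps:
$N{\left(n \right)} = 4 n^{2}$ ($N{\left(n \right)} = 2 n 2 n = 4 n^{2}$)
$V{\left(j,S \right)} = 3 - \frac{S}{2}$ ($V{\left(j,S \right)} = 3 - - \frac{1}{-2} S = 3 - \left(-1\right) \left(- \frac{1}{2}\right) S = 3 - \frac{S}{2}$)
$F{\left(15 \right)} V{\left(N{\left(m{\left(-5,0 \right)} \right)},0 \right)} - 98 = 8 \left(3 - 0\right) - 98 = 8 \left(3 + 0\right) - 98 = 8 \cdot 3 - 98 = 24 - 98 = -74$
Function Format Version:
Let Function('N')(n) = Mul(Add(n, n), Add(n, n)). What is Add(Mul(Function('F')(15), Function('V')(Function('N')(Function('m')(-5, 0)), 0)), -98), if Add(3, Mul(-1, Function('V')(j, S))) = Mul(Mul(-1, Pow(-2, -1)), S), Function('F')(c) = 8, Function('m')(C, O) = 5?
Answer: -74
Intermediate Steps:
Function('N')(n) = Mul(4, Pow(n, 2)) (Function('N')(n) = Mul(Mul(2, n), Mul(2, n)) = Mul(4, Pow(n, 2)))
Function('V')(j, S) = Add(3, Mul(Rational(-1, 2), S)) (Function('V')(j, S) = Add(3, Mul(-1, Mul(Mul(-1, Pow(-2, -1)), S))) = Add(3, Mul(-1, Mul(Mul(-1, Rational(-1, 2)), S))) = Add(3, Mul(-1, Mul(Rational(1, 2), S))) = Add(3, Mul(Rational(-1, 2), S)))
Add(Mul(Function('F')(15), Function('V')(Function('N')(Function('m')(-5, 0)), 0)), -98) = Add(Mul(8, Add(3, Mul(Rational(-1, 2), 0))), -98) = Add(Mul(8, Add(3, 0)), -98) = Add(Mul(8, 3), -98) = Add(24, -98) = -74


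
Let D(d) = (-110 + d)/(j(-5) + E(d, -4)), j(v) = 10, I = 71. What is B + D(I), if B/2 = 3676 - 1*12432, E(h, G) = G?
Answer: -35037/2 ≈ -17519.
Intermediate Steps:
D(d) = -55/3 + d/6 (D(d) = (-110 + d)/(10 - 4) = (-110 + d)/6 = (-110 + d)*(⅙) = -55/3 + d/6)
B = -17512 (B = 2*(3676 - 1*12432) = 2*(3676 - 12432) = 2*(-8756) = -17512)
B + D(I) = -17512 + (-55/3 + (⅙)*71) = -17512 + (-55/3 + 71/6) = -17512 - 13/2 = -35037/2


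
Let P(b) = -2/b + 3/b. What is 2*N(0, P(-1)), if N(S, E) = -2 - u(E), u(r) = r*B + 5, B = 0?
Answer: -14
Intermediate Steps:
P(b) = 1/b
u(r) = 5 (u(r) = r*0 + 5 = 0 + 5 = 5)
N(S, E) = -7 (N(S, E) = -2 - 1*5 = -2 - 5 = -7)
2*N(0, P(-1)) = 2*(-7) = -14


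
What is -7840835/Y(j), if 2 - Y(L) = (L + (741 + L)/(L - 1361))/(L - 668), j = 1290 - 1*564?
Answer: 288777953050/385883 ≈ 7.4836e+5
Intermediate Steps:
j = 726 (j = 1290 - 564 = 726)
Y(L) = 2 - (L + (741 + L)/(-1361 + L))/(-668 + L) (Y(L) = 2 - (L + (741 + L)/(L - 1361))/(L - 668) = 2 - (L + (741 + L)/(-1361 + L))/(-668 + L))
-7840835/Y(j) = -7840835*(909148 + 726² - 2029*726)/(1817555 + 726² - 2698*726) = -7840835*(909148 + 527076 - 1473054)/(1817555 + 527076 - 1958748) = -7840835/(385883/(-36830)) = -7840835/((-1/36830*385883)) = -7840835/(-385883/36830) = -7840835*(-36830/385883) = 288777953050/385883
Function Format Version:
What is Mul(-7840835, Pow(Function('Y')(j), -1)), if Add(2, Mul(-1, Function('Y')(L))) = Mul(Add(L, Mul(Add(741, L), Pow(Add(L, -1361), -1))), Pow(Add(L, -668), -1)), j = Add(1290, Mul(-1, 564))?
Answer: Rational(288777953050, 385883) ≈ 7.4836e+5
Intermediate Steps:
j = 726 (j = Add(1290, -564) = 726)
Function('Y')(L) = Add(2, Mul(-1, Pow(Add(-668, L), -1), Add(L, Mul(Pow(Add(-1361, L), -1), Add(741, L))))) (Function('Y')(L) = Add(2, Mul(-1, Mul(Add(L, Mul(Add(741, L), Pow(Add(L, -1361), -1))), Pow(Add(L, -668), -1)))) = Add(2, Mul(-1, Mul(Add(L, Mul(Add(741, L), Pow(Add(-1361, L), -1))), Pow(Add(-668, L), -1)))) = Add(2, Mul(-1, Mul(Add(L, Mul(Pow(Add(-1361, L), -1), Add(741, L))), Pow(Add(-668, L), -1)))) = Add(2, Mul(-1, Mul(Pow(Add(-668, L), -1), Add(L, Mul(Pow(Add(-1361, L), -1), Add(741, L)))))) = Add(2, Mul(-1, Pow(Add(-668, L), -1), Add(L, Mul(Pow(Add(-1361, L), -1), Add(741, L))))))
Mul(-7840835, Pow(Function('Y')(j), -1)) = Mul(-7840835, Pow(Mul(Pow(Add(909148, Pow(726, 2), Mul(-2029, 726)), -1), Add(1817555, Pow(726, 2), Mul(-2698, 726))), -1)) = Mul(-7840835, Pow(Mul(Pow(Add(909148, 527076, -1473054), -1), Add(1817555, 527076, -1958748)), -1)) = Mul(-7840835, Pow(Mul(Pow(-36830, -1), 385883), -1)) = Mul(-7840835, Pow(Mul(Rational(-1, 36830), 385883), -1)) = Mul(-7840835, Pow(Rational(-385883, 36830), -1)) = Mul(-7840835, Rational(-36830, 385883)) = Rational(288777953050, 385883)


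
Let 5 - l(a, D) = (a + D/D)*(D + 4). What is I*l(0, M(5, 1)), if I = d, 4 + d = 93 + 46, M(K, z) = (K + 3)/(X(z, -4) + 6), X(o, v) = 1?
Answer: -135/7 ≈ -19.286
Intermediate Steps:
M(K, z) = 3/7 + K/7 (M(K, z) = (K + 3)/(1 + 6) = (3 + K)/7 = (3 + K)*(⅐) = 3/7 + K/7)
d = 135 (d = -4 + (93 + 46) = -4 + 139 = 135)
l(a, D) = 5 - (1 + a)*(4 + D) (l(a, D) = 5 - (a + D/D)*(D + 4) = 5 - (a + 1)*(4 + D) = 5 - (1 + a)*(4 + D))
I = 135
I*l(0, M(5, 1)) = 135*(1 - (3/7 + (⅐)*5) - 4*0 - 1*(3/7 + (⅐)*5)*0) = 135*(1 - (3/7 + 5/7) + 0 - 1*(3/7 + 5/7)*0) = 135*(1 - 1*8/7 + 0 - 1*8/7*0) = 135*(1 - 8/7 + 0 + 0) = 135*(-⅐) = -135/7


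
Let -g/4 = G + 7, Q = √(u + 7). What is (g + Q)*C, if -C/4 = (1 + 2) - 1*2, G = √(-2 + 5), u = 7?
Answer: 112 - 4*√14 + 16*√3 ≈ 124.75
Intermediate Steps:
G = √3 ≈ 1.7320
C = -4 (C = -4*((1 + 2) - 1*2) = -4*(3 - 2) = -4*1 = -4)
Q = √14 (Q = √(7 + 7) = √14 ≈ 3.7417)
g = -28 - 4*√3 (g = -4*(√3 + 7) = -4*(7 + √3) = -28 - 4*√3 ≈ -34.928)
(g + Q)*C = ((-28 - 4*√3) + √14)*(-4) = (-28 + √14 - 4*√3)*(-4) = 112 - 4*√14 + 16*√3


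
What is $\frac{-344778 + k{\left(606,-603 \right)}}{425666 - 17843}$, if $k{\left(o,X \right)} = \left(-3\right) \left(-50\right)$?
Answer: $- \frac{114876}{135941} \approx -0.84504$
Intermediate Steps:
$k{\left(o,X \right)} = 150$
$\frac{-344778 + k{\left(606,-603 \right)}}{425666 - 17843} = \frac{-344778 + 150}{425666 - 17843} = - \frac{344628}{407823} = \left(-344628\right) \frac{1}{407823} = - \frac{114876}{135941}$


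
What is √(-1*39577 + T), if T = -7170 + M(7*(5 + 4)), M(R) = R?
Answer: 2*I*√11671 ≈ 216.06*I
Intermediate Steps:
T = -7107 (T = -7170 + 7*(5 + 4) = -7170 + 7*9 = -7170 + 63 = -7107)
√(-1*39577 + T) = √(-1*39577 - 7107) = √(-39577 - 7107) = √(-46684) = 2*I*√11671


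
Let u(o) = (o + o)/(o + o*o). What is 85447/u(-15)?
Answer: -598129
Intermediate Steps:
u(o) = 2*o/(o + o²) (u(o) = (2*o)/(o + o²) = 2*o/(o + o²))
85447/u(-15) = 85447/((2/(1 - 15))) = 85447/((2/(-14))) = 85447/((2*(-1/14))) = 85447/(-⅐) = 85447*(-7) = -598129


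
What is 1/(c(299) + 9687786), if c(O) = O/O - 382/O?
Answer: 299/2896647931 ≈ 1.0322e-7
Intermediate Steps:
c(O) = 1 - 382/O
1/(c(299) + 9687786) = 1/((-382 + 299)/299 + 9687786) = 1/((1/299)*(-83) + 9687786) = 1/(-83/299 + 9687786) = 1/(2896647931/299) = 299/2896647931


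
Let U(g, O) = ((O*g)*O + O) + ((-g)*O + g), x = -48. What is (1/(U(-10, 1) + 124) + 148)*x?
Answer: -817008/115 ≈ -7104.4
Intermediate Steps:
U(g, O) = O + g + g*O² - O*g (U(g, O) = (g*O² + O) + (-O*g + g) = (O + g*O²) + (g - O*g) = O + g + g*O² - O*g)
(1/(U(-10, 1) + 124) + 148)*x = (1/((1 - 10 - 10*1² - 1*1*(-10)) + 124) + 148)*(-48) = (1/((1 - 10 - 10*1 + 10) + 124) + 148)*(-48) = (1/((1 - 10 - 10 + 10) + 124) + 148)*(-48) = (1/(-9 + 124) + 148)*(-48) = (1/115 + 148)*(-48) = (17021/115)*(-48) = -817008/115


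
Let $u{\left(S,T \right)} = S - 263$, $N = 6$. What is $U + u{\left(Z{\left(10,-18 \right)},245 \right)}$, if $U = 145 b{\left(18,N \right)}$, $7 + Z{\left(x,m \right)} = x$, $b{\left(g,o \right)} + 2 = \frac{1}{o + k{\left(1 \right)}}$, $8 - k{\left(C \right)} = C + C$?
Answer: $- \frac{6455}{12} \approx -537.92$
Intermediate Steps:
$k{\left(C \right)} = 8 - 2 C$ ($k{\left(C \right)} = 8 - \left(C + C\right) = 8 - 2 C$)
$b{\left(g,o \right)} = -2 + \frac{1}{6 + o}$ ($b{\left(g,o \right)} = -2 + \frac{1}{o + \left(8 - 2\right)} = -2 + \frac{1}{o + 6} = -2 + \frac{1}{6 + o}$)
$Z{\left(x,m \right)} = -7 + x$
$u{\left(S,T \right)} = -263 + S$
$U = - \frac{3335}{12}$ ($U = 145 \frac{-11 - 12}{6 + 6} = 145 \frac{-11 - 12}{12} = 145 \cdot \frac{1}{12} \left(-23\right) = 145 \left(- \frac{23}{12}\right) = - \frac{3335}{12} \approx -277.92$)
$U + u{\left(Z{\left(10,-18 \right)},245 \right)} = - \frac{3335}{12} + \left(-263 + \left(-7 + 10\right)\right) = - \frac{3335}{12} + \left(-263 + 3\right) = - \frac{3335}{12} - 260 = - \frac{6455}{12}$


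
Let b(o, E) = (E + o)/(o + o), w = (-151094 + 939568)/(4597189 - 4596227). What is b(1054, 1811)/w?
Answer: 1378065/831051596 ≈ 0.0016582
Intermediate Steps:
w = 394237/481 (w = 788474/962 = 788474*(1/962) = 394237/481 ≈ 819.62)
b(o, E) = (E + o)/(2*o) (b(o, E) = (E + o)/((2*o)) = (E + o)*(1/(2*o)) = (E + o)/(2*o))
b(1054, 1811)/w = ((½)*(1811 + 1054)/1054)/(394237/481) = ((½)*(1/1054)*2865)*(481/394237) = (2865/2108)*(481/394237) = 1378065/831051596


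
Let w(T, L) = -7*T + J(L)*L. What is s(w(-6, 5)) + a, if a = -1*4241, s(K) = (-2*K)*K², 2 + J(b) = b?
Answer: -374627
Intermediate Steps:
J(b) = -2 + b
w(T, L) = -7*T + L*(-2 + L) (w(T, L) = -7*T + (-2 + L)*L = -7*T + L*(-2 + L))
s(K) = -2*K³
a = -4241
s(w(-6, 5)) + a = -2*(-7*(-6) + 5*(-2 + 5))³ - 4241 = -2*(42 + 5*3)³ - 4241 = -2*(42 + 15)³ - 4241 = -2*57³ - 4241 = -2*185193 - 4241 = -370386 - 4241 = -374627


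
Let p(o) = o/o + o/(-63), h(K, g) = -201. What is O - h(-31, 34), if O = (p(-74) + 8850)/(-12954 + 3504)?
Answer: 119107663/595350 ≈ 200.06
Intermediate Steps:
p(o) = 1 - o/63 (p(o) = 1 + o*(-1/63) = 1 - o/63)
O = -557687/595350 (O = ((1 - 1/63*(-74)) + 8850)/(-12954 + 3504) = ((1 + 74/63) + 8850)/(-9450) = (137/63 + 8850)*(-1/9450) = (557687/63)*(-1/9450) = -557687/595350 ≈ -0.93674)
O - h(-31, 34) = -557687/595350 - 1*(-201) = -557687/595350 + 201 = 119107663/595350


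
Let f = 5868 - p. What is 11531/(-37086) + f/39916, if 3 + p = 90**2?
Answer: -271468045/740162388 ≈ -0.36677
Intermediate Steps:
p = 8097 (p = -3 + 90**2 = -3 + 8100 = 8097)
f = -2229 (f = 5868 - 1*8097 = 5868 - 8097 = -2229)
11531/(-37086) + f/39916 = 11531/(-37086) - 2229/39916 = 11531*(-1/37086) - 2229*1/39916 = -11531/37086 - 2229/39916 = -271468045/740162388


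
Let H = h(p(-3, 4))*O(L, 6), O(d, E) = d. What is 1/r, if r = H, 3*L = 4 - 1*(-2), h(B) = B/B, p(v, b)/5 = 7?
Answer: ½ ≈ 0.50000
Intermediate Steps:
p(v, b) = 35 (p(v, b) = 5*7 = 35)
h(B) = 1
L = 2 (L = (4 - 1*(-2))/3 = (4 + 2)/3 = (⅓)*6 = 2)
H = 2 (H = 1*2 = 2)
r = 2
1/r = 1/2 = ½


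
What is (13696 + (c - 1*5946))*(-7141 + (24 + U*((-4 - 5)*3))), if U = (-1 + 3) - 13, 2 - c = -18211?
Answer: -177067660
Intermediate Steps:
c = 18213 (c = 2 - 1*(-18211) = 2 + 18211 = 18213)
U = -11 (U = 2 - 13 = -11)
(13696 + (c - 1*5946))*(-7141 + (24 + U*((-4 - 5)*3))) = (13696 + (18213 - 1*5946))*(-7141 + (24 - 11*(-4 - 5)*3)) = (13696 + (18213 - 5946))*(-7141 + (24 - (-99)*3)) = (13696 + 12267)*(-7141 + (24 - 11*(-27))) = 25963*(-7141 + (24 + 297)) = 25963*(-7141 + 321) = 25963*(-6820) = -177067660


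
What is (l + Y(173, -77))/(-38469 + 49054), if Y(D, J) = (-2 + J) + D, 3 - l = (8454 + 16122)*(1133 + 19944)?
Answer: -103597651/2117 ≈ -48936.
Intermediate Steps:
l = -517988349 (l = 3 - (8454 + 16122)*(1133 + 19944) = 3 - 24576*21077 = 3 - 1*517988352 = 3 - 517988352 = -517988349)
Y(D, J) = -2 + D + J
(l + Y(173, -77))/(-38469 + 49054) = (-517988349 + (-2 + 173 - 77))/(-38469 + 49054) = (-517988349 + 94)/10585 = -517988255*1/10585 = -103597651/2117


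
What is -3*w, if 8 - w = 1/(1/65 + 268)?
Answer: -139303/5807 ≈ -23.989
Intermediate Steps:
w = 139303/17421 (w = 8 - 1/(1/65 + 268) = 8 - 1/17421/65 = 8 - 1*65/17421 = 8 - 65/17421 = 139303/17421 ≈ 7.9963)
-3*w = -3*139303/17421 = -139303/5807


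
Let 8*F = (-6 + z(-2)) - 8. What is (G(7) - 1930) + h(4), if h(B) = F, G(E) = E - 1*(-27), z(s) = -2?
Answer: -1898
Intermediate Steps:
G(E) = 27 + E (G(E) = E + 27 = 27 + E)
F = -2 (F = ((-6 - 2) - 8)/8 = (-8 - 8)/8 = (⅛)*(-16) = -2)
h(B) = -2
(G(7) - 1930) + h(4) = ((27 + 7) - 1930) - 2 = (34 - 1930) - 2 = -1896 - 2 = -1898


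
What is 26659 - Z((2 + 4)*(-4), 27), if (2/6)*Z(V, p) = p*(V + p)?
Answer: 26416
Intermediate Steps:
Z(V, p) = 3*p*(V + p) (Z(V, p) = 3*(p*(V + p)) = 3*p*(V + p))
26659 - Z((2 + 4)*(-4), 27) = 26659 - 3*27*((2 + 4)*(-4) + 27) = 26659 - 3*27*(6*(-4) + 27) = 26659 - 3*27*(-24 + 27) = 26659 - 3*27*3 = 26659 - 1*243 = 26659 - 243 = 26416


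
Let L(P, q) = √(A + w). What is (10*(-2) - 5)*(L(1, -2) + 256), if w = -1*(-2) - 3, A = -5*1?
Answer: -6400 - 25*I*√6 ≈ -6400.0 - 61.237*I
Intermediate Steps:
A = -5
w = -1 (w = 2 - 3 = -1)
L(P, q) = I*√6 (L(P, q) = √(-5 - 1) = √(-6) = I*√6)
(10*(-2) - 5)*(L(1, -2) + 256) = (10*(-2) - 5)*(I*√6 + 256) = (-20 - 5)*(256 + I*√6) = -25*(256 + I*√6) = -6400 - 25*I*√6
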